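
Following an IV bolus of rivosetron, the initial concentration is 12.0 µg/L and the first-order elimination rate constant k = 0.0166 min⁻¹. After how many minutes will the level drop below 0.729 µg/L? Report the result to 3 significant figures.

C(t) = C₀ e^(−kt)  ⇒  t = ln(C₀/C) / k
t = ln(12.0/0.729) / 0.01660 = 2.801 / 0.01660 ≈ 169 minutes

169 minutes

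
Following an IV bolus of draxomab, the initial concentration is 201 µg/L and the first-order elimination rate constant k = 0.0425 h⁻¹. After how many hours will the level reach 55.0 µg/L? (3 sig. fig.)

C(t) = C₀ e^(−kt)  ⇒  t = ln(C₀/C) / k
t = ln(201/55.0) / 0.04250 = 1.296 / 0.04250 ≈ 30.5 hours

30.5 hours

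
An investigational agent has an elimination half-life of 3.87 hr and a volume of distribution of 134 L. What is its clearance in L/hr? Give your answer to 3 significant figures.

k = ln 2 / t½ = ln 2 / 3.87 = 0.1791 hr⁻¹
CL = k · V = 0.1791 × 134 ≈ 24.0 L/hr

24.0 L/hr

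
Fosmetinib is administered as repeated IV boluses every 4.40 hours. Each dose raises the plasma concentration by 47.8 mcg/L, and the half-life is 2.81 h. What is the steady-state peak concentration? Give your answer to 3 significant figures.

72.2 mcg/L

k = ln 2 / 2.81 = 0.2467 h⁻¹
Fraction remaining after one interval: e^(−kτ) = e^(−0.2467 × 4.40) = 0.3378
R = 1 / (1 − 0.3378) = 1.510
Css,max = 47.8 × 1.510 ≈ 72.2 mcg/L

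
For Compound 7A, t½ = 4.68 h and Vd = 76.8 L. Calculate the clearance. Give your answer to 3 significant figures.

k = ln 2 / t½ = ln 2 / 4.68 = 0.1481 h⁻¹
CL = k · V = 0.1481 × 76.8 ≈ 11.4 L/h

11.4 L/h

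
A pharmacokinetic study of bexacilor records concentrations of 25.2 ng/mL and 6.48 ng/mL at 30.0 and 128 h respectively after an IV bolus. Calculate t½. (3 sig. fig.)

k = ln(C₁/C₂) / (t₂ − t₁) = ln(25.2/6.48) / (128 − 30.0)
  = 1.358 / 98.00 = 0.01386 h⁻¹
t½ = ln 2 / k = ln 2 / 0.01386 ≈ 50.0 hours

50.0 hours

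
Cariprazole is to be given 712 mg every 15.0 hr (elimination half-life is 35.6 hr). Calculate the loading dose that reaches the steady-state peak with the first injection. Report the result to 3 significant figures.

2810 mg

k = ln 2 / 35.6 = 0.01947 hr⁻¹
Accumulation ratio R = 1 / (1 − e^(−kτ)) = 1 / (1 − e^(−0.01947×15.0)) = 1 / (1 − 0.7467) = 3.948
Loading dose = maintenance dose × R = 712 × 3.948 ≈ 2810 mg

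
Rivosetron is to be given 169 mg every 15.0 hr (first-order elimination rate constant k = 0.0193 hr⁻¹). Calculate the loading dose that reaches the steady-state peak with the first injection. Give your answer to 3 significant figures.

Accumulation ratio R = 1 / (1 − e^(−kτ)) = 1 / (1 − e^(−0.01930×15.0)) = 1 / (1 − 0.7486) = 3.978
Loading dose = maintenance dose × R = 169 × 3.978 ≈ 672 mg

672 mg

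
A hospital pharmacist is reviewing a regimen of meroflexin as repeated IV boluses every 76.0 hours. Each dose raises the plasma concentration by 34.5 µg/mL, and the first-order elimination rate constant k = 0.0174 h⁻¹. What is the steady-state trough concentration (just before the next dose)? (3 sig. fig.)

12.5 µg/mL

Fraction remaining after one interval: e^(−kτ) = e^(−0.01740 × 76.0) = 0.2665
R = 1 / (1 − 0.2665) = 1.363
Css,max = 34.5 × 1.363 = 47.03 µg/mL
Css,min = Css,max × e^(−kτ) = 47.03 × 0.2665 ≈ 12.5 µg/mL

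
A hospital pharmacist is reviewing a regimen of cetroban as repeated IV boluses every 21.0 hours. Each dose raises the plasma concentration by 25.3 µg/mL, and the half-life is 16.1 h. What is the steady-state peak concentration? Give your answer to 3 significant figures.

42.5 µg/mL

k = ln 2 / 16.1 = 0.04305 h⁻¹
Fraction remaining after one interval: e^(−kτ) = e^(−0.04305 × 21.0) = 0.4049
R = 1 / (1 − 0.4049) = 1.680
Css,max = 25.3 × 1.680 ≈ 42.5 µg/mL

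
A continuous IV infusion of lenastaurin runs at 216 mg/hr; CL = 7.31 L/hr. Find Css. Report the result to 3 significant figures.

29.5 mg/L

Css = infusion rate / CL = 216 / 7.31 ≈ 29.5 mg/L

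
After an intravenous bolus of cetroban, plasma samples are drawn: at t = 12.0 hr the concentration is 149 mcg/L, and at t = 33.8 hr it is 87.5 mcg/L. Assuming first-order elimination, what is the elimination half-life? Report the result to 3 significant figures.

28.4 hours

k = ln(C₁/C₂) / (t₂ − t₁) = ln(149/87.5) / (33.8 − 12.0)
  = 0.5323 / 21.80 = 0.02442 hr⁻¹
t½ = ln 2 / k = ln 2 / 0.02442 ≈ 28.4 hours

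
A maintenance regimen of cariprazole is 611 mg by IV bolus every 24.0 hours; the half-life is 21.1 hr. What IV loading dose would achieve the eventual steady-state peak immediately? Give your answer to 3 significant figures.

k = ln 2 / 21.1 = 0.03285 hr⁻¹
Accumulation ratio R = 1 / (1 − e^(−kτ)) = 1 / (1 − e^(−0.03285×24.0)) = 1 / (1 − 0.4546) = 1.833
Loading dose = maintenance dose × R = 611 × 1.833 ≈ 1120 mg

1120 mg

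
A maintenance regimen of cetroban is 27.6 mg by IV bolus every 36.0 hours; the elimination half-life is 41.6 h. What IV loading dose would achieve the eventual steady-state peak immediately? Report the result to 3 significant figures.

61.2 mg

k = ln 2 / 41.6 = 0.01666 h⁻¹
Accumulation ratio R = 1 / (1 − e^(−kτ)) = 1 / (1 − e^(−0.01666×36.0)) = 1 / (1 − 0.5489) = 2.217
Loading dose = maintenance dose × R = 27.6 × 2.217 ≈ 61.2 mg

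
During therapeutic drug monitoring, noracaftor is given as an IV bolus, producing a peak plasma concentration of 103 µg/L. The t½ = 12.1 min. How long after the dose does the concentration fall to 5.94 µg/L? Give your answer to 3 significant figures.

k = ln 2 / 12.1 = 0.05728 min⁻¹
C(t) = C₀ e^(−kt)  ⇒  t = ln(C₀/C) / k
t = ln(103/5.94) / 0.05728 = 2.853 / 0.05728 ≈ 49.8 minutes

49.8 minutes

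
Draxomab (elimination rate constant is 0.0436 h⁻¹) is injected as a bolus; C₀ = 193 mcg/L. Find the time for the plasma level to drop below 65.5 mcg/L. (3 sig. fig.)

24.8 hours

C(t) = C₀ e^(−kt)  ⇒  t = ln(C₀/C) / k
t = ln(193/65.5) / 0.04360 = 1.081 / 0.04360 ≈ 24.8 hours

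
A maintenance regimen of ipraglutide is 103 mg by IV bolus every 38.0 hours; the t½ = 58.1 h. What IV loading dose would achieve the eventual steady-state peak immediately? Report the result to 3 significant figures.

283 mg

k = ln 2 / 58.1 = 0.01193 h⁻¹
Accumulation ratio R = 1 / (1 − e^(−kτ)) = 1 / (1 − e^(−0.01193×38.0)) = 1 / (1 − 0.6355) = 2.743
Loading dose = maintenance dose × R = 103 × 2.743 ≈ 283 mg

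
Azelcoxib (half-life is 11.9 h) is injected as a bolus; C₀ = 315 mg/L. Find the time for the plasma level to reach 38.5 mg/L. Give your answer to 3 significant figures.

k = ln 2 / 11.9 = 0.05825 h⁻¹
C(t) = C₀ e^(−kt)  ⇒  t = ln(C₀/C) / k
t = ln(315/38.5) / 0.05825 = 2.102 / 0.05825 ≈ 36.1 hours

36.1 hours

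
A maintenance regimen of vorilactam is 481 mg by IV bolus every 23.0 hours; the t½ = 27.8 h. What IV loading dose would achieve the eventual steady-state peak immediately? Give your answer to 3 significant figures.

k = ln 2 / 27.8 = 0.02493 h⁻¹
Accumulation ratio R = 1 / (1 − e^(−kτ)) = 1 / (1 − e^(−0.02493×23.0)) = 1 / (1 − 0.5636) = 2.291
Loading dose = maintenance dose × R = 481 × 2.291 ≈ 1100 mg

1100 mg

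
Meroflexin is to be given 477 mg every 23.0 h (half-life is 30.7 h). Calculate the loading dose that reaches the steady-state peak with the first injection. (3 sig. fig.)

k = ln 2 / 30.7 = 0.02258 h⁻¹
Accumulation ratio R = 1 / (1 − e^(−kτ)) = 1 / (1 − e^(−0.02258×23.0)) = 1 / (1 − 0.5949) = 2.469
Loading dose = maintenance dose × R = 477 × 2.469 ≈ 1180 mg

1180 mg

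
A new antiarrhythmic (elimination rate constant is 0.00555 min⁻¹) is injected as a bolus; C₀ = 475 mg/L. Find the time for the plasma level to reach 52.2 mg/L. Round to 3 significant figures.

398 minutes

C(t) = C₀ e^(−kt)  ⇒  t = ln(C₀/C) / k
t = ln(475/52.2) / 0.005550 = 2.208 / 0.005550 ≈ 398 minutes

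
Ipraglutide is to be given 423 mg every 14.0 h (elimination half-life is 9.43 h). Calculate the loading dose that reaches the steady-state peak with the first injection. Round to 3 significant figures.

k = ln 2 / 9.43 = 0.07350 h⁻¹
Accumulation ratio R = 1 / (1 − e^(−kτ)) = 1 / (1 − e^(−0.07350×14.0)) = 1 / (1 − 0.3573) = 1.556
Loading dose = maintenance dose × R = 423 × 1.556 ≈ 658 mg

658 mg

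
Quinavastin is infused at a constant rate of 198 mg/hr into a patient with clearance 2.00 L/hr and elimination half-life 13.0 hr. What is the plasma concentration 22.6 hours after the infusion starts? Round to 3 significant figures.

69.3 µg/mL

Css = rate / CL = 198 / 2.00 = 99.00 µg/mL
k = ln 2 / 13.0 = 0.05332 hr⁻¹
C(t) = Css (1 − e^(−kt)) = 99.00 × (1 − e^(−1.205)) = 99.00 × 0.7003 ≈ 69.3 µg/mL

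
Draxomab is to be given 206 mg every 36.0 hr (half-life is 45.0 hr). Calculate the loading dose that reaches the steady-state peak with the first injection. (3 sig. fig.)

k = ln 2 / 45.0 = 0.01540 hr⁻¹
Accumulation ratio R = 1 / (1 − e^(−kτ)) = 1 / (1 − e^(−0.01540×36.0)) = 1 / (1 − 0.5743) = 2.349
Loading dose = maintenance dose × R = 206 × 2.349 ≈ 484 mg

484 mg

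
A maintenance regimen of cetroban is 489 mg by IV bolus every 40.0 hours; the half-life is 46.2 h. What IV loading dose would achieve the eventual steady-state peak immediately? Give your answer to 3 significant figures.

1080 mg

k = ln 2 / 46.2 = 0.01500 h⁻¹
Accumulation ratio R = 1 / (1 − e^(−kτ)) = 1 / (1 − e^(−0.01500×40.0)) = 1 / (1 − 0.5487) = 2.216
Loading dose = maintenance dose × R = 489 × 2.216 ≈ 1080 mg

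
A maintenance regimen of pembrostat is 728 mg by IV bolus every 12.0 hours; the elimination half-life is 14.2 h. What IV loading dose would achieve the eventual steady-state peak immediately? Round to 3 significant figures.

k = ln 2 / 14.2 = 0.04881 h⁻¹
Accumulation ratio R = 1 / (1 − e^(−kτ)) = 1 / (1 − e^(−0.04881×12.0)) = 1 / (1 − 0.5567) = 2.256
Loading dose = maintenance dose × R = 728 × 2.256 ≈ 1640 mg

1640 mg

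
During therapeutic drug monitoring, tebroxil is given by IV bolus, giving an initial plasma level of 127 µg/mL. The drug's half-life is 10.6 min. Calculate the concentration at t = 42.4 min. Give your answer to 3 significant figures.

7.94 µg/mL

k = ln 2 / 10.6 = 0.06539 min⁻¹
42.4 min is 4.000 half-lives, so C = 127 × (1/2)^4.000 = 127 × 0.06250 ≈ 7.94 µg/mL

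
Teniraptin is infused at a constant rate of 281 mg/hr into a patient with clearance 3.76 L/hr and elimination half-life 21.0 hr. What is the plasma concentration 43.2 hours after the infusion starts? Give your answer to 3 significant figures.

56.8 mg/L

Css = rate / CL = 281 / 3.76 = 74.73 mg/L
k = ln 2 / 21.0 = 0.03301 hr⁻¹
C(t) = Css (1 − e^(−kt)) = 74.73 × (1 − e^(−1.426)) = 74.73 × 0.7597 ≈ 56.8 mg/L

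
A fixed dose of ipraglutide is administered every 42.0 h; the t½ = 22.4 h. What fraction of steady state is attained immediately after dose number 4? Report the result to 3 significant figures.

0.994

k = ln 2 / 22.4 = 0.03094 h⁻¹
f_n = 1 − e^(−nkτ) = 1 − e^(−4 × 0.03094 × 42.0) = 1 − e^(−5.199) = 1 − 0.005524 ≈ 0.994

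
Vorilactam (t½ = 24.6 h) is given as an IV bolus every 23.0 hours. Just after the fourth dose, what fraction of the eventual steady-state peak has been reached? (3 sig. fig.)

0.925

k = ln 2 / 24.6 = 0.02818 h⁻¹
f_n = 1 − e^(−nkτ) = 1 − e^(−4 × 0.02818 × 23.0) = 1 − e^(−2.592) = 1 − 0.07485 ≈ 0.925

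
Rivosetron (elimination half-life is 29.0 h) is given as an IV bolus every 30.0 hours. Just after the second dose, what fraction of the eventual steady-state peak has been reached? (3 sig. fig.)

0.762

k = ln 2 / 29.0 = 0.02390 h⁻¹
f_n = 1 − e^(−nkτ) = 1 − e^(−2 × 0.02390 × 30.0) = 1 − e^(−1.434) = 1 − 0.2383 ≈ 0.762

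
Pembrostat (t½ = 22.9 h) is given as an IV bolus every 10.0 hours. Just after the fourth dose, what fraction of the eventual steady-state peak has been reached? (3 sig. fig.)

k = ln 2 / 22.9 = 0.03027 h⁻¹
f_n = 1 − e^(−nkτ) = 1 − e^(−4 × 0.03027 × 10.0) = 1 − e^(−1.211) = 1 − 0.2980 ≈ 0.702

0.702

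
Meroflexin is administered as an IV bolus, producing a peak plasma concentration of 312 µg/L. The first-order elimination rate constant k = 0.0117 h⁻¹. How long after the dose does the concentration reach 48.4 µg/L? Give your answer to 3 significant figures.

C(t) = C₀ e^(−kt)  ⇒  t = ln(C₀/C) / k
t = ln(312/48.4) / 0.01170 = 1.864 / 0.01170 ≈ 159 hours

159 hours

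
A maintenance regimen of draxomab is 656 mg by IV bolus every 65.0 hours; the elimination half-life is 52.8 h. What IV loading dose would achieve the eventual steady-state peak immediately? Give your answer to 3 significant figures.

k = ln 2 / 52.8 = 0.01313 h⁻¹
Accumulation ratio R = 1 / (1 − e^(−kτ)) = 1 / (1 − e^(−0.01313×65.0)) = 1 / (1 − 0.4260) = 1.742
Loading dose = maintenance dose × R = 656 × 1.742 ≈ 1140 mg

1140 mg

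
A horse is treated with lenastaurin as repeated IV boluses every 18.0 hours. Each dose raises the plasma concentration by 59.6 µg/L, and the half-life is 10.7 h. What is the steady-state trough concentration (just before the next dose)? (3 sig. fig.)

k = ln 2 / 10.7 = 0.06478 h⁻¹
Fraction remaining after one interval: e^(−kτ) = e^(−0.06478 × 18.0) = 0.3116
R = 1 / (1 − 0.3116) = 1.453
Css,max = 59.6 × 1.453 = 86.58 µg/L
Css,min = Css,max × e^(−kτ) = 86.58 × 0.3116 ≈ 27.0 µg/L

27.0 µg/L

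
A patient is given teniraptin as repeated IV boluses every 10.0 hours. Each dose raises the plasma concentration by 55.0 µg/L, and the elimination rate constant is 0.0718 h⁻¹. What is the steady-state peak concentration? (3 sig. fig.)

107 µg/L

Fraction remaining after one interval: e^(−kτ) = e^(−0.07180 × 10.0) = 0.4877
R = 1 / (1 − 0.4877) = 1.952
Css,max = 55.0 × 1.952 ≈ 107 µg/L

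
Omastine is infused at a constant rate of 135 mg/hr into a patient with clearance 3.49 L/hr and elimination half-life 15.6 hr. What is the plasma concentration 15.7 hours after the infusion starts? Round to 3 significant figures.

Css = rate / CL = 135 / 3.49 = 38.68 mg/L
k = ln 2 / 15.6 = 0.04443 hr⁻¹
C(t) = Css (1 − e^(−kt)) = 38.68 × (1 − e^(−0.6976)) = 38.68 × 0.5022 ≈ 19.4 mg/L

19.4 mg/L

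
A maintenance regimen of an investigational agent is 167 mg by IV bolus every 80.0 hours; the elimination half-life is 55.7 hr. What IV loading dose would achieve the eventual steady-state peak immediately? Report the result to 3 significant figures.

265 mg

k = ln 2 / 55.7 = 0.01244 hr⁻¹
Accumulation ratio R = 1 / (1 − e^(−kτ)) = 1 / (1 − e^(−0.01244×80.0)) = 1 / (1 − 0.3695) = 1.586
Loading dose = maintenance dose × R = 167 × 1.586 ≈ 265 mg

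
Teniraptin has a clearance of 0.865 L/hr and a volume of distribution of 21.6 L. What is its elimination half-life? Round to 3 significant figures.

k = CL / V = 0.865 / 21.6 = 0.04005 hr⁻¹
t½ = ln 2 / k = ln 2 / 0.04005 ≈ 17.3 hours

17.3 hours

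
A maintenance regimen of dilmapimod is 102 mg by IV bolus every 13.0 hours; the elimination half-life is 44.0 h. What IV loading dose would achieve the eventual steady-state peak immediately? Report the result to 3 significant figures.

k = ln 2 / 44.0 = 0.01575 h⁻¹
Accumulation ratio R = 1 / (1 − e^(−kτ)) = 1 / (1 − e^(−0.01575×13.0)) = 1 / (1 − 0.8148) = 5.400
Loading dose = maintenance dose × R = 102 × 5.400 ≈ 551 mg

551 mg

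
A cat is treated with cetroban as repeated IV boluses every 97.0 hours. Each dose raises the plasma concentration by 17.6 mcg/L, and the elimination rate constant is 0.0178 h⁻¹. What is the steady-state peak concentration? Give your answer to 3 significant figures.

21.4 mcg/L

Fraction remaining after one interval: e^(−kτ) = e^(−0.01780 × 97.0) = 0.1779
R = 1 / (1 − 0.1779) = 1.216
Css,max = 17.6 × 1.216 ≈ 21.4 mcg/L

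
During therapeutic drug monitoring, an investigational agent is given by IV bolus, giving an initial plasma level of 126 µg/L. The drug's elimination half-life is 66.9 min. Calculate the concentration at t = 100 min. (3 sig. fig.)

k = ln 2 / 66.9 = 0.01036 min⁻¹
C(t) = C₀ e^(−kt) = 126 × e^(−0.01036 × 100) = 126 × e^(−1.036) = 126 × 0.3548 ≈ 44.7 µg/L

44.7 µg/L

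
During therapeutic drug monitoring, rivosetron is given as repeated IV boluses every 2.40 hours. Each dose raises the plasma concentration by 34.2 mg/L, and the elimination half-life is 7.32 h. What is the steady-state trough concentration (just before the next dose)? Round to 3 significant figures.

k = ln 2 / 7.32 = 0.09469 h⁻¹
Fraction remaining after one interval: e^(−kτ) = e^(−0.09469 × 2.40) = 0.7967
R = 1 / (1 − 0.7967) = 4.919
Css,max = 34.2 × 4.919 = 168.2 mg/L
Css,min = Css,max × e^(−kτ) = 168.2 × 0.7967 ≈ 134 mg/L

134 mg/L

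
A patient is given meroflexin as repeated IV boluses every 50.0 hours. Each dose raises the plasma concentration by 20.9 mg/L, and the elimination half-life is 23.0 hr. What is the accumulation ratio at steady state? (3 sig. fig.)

1.28

k = ln 2 / 23.0 = 0.03014 hr⁻¹
Fraction remaining after one interval: e^(−kτ) = e^(−0.03014 × 50.0) = 0.2216
R = 1 / (1 − 0.2216) = 1 / 0.7784 ≈ 1.28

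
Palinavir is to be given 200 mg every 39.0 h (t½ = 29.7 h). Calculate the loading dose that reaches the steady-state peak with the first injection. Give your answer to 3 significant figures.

k = ln 2 / 29.7 = 0.02334 h⁻¹
Accumulation ratio R = 1 / (1 − e^(−kτ)) = 1 / (1 − e^(−0.02334×39.0)) = 1 / (1 − 0.4024) = 1.673
Loading dose = maintenance dose × R = 200 × 1.673 ≈ 335 mg

335 mg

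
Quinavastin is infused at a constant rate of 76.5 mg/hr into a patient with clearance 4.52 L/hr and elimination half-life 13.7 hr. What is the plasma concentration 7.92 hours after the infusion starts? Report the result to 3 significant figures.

Css = rate / CL = 76.5 / 4.52 = 16.92 mg/L
k = ln 2 / 13.7 = 0.05059 hr⁻¹
C(t) = Css (1 − e^(−kt)) = 16.92 × (1 − e^(−0.4007)) = 16.92 × 0.3302 ≈ 5.59 mg/L

5.59 mg/L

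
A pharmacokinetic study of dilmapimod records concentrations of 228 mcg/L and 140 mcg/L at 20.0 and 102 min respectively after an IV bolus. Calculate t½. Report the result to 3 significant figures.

117 minutes

k = ln(C₁/C₂) / (t₂ − t₁) = ln(228/140) / (102 − 20.0)
  = 0.4877 / 82.00 = 0.005948 min⁻¹
t½ = ln 2 / k = ln 2 / 0.005948 ≈ 117 minutes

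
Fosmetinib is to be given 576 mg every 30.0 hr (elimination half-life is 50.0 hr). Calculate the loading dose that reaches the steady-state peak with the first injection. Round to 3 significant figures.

k = ln 2 / 50.0 = 0.01386 hr⁻¹
Accumulation ratio R = 1 / (1 − e^(−kτ)) = 1 / (1 − e^(−0.01386×30.0)) = 1 / (1 − 0.6598) = 2.939
Loading dose = maintenance dose × R = 576 × 2.939 ≈ 1690 mg

1690 mg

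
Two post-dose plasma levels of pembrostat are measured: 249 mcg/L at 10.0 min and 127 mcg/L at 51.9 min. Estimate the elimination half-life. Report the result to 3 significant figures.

43.1 minutes

k = ln(C₁/C₂) / (t₂ − t₁) = ln(249/127) / (51.9 − 10.0)
  = 0.6733 / 41.90 = 0.01607 min⁻¹
t½ = ln 2 / k = ln 2 / 0.01607 ≈ 43.1 minutes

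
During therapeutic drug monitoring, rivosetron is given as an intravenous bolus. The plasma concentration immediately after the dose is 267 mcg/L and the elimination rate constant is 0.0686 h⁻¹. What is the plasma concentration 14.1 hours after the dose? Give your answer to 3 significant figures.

101 mcg/L

C(t) = C₀ e^(−kt) = 267 × e^(−0.06860 × 14.1) = 267 × e^(−0.9673) = 267 × 0.3801 ≈ 101 mcg/L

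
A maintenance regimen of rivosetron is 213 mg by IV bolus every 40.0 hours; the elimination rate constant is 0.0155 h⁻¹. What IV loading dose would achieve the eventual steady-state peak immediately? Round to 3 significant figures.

461 mg

Accumulation ratio R = 1 / (1 − e^(−kτ)) = 1 / (1 − e^(−0.01550×40.0)) = 1 / (1 − 0.5379) = 2.164
Loading dose = maintenance dose × R = 213 × 2.164 ≈ 461 mg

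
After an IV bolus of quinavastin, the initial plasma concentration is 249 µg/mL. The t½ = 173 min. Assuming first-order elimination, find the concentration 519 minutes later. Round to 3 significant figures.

31.1 µg/mL

k = ln 2 / 173 = 0.004007 min⁻¹
C(t) = C₀ e^(−kt) = 249 × e^(−0.004007 × 519) = 249 × e^(−2.079) = 249 × 0.1250 ≈ 31.1 µg/mL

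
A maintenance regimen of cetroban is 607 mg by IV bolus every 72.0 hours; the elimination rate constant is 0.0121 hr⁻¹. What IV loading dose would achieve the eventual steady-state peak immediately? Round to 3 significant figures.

1040 mg

Accumulation ratio R = 1 / (1 − e^(−kτ)) = 1 / (1 − e^(−0.01210×72.0)) = 1 / (1 − 0.4184) = 1.720
Loading dose = maintenance dose × R = 607 × 1.720 ≈ 1040 mg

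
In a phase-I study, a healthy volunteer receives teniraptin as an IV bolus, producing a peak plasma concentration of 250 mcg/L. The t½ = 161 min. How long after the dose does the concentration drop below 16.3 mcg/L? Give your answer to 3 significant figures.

k = ln 2 / 161 = 0.004305 min⁻¹
C(t) = C₀ e^(−kt)  ⇒  t = ln(C₀/C) / k
t = ln(250/16.3) / 0.004305 = 2.730 / 0.004305 ≈ 634 minutes

634 minutes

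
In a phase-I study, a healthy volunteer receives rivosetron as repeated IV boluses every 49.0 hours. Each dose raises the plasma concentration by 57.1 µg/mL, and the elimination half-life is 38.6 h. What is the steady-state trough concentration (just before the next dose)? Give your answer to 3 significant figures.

k = ln 2 / 38.6 = 0.01796 h⁻¹
Fraction remaining after one interval: e^(−kτ) = e^(−0.01796 × 49.0) = 0.4148
R = 1 / (1 − 0.4148) = 1.709
Css,max = 57.1 × 1.709 = 97.58 µg/mL
Css,min = Css,max × e^(−kτ) = 97.58 × 0.4148 ≈ 40.5 µg/mL

40.5 µg/mL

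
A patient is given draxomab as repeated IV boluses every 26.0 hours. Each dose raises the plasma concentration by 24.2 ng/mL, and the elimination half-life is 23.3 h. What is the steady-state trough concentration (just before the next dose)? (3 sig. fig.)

k = ln 2 / 23.3 = 0.02975 h⁻¹
Fraction remaining after one interval: e^(−kτ) = e^(−0.02975 × 26.0) = 0.4614
R = 1 / (1 − 0.4614) = 1.857
Css,max = 24.2 × 1.857 = 44.93 ng/mL
Css,min = Css,max × e^(−kτ) = 44.93 × 0.4614 ≈ 20.7 ng/mL

20.7 ng/mL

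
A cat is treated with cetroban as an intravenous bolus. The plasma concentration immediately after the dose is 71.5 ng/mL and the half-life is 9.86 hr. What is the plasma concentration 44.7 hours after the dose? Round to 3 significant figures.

k = ln 2 / 9.86 = 0.07030 hr⁻¹
44.7 hr is 4.533 half-lives, so C = 71.5 × (1/2)^4.533 = 71.5 × 0.04318 ≈ 3.09 ng/mL

3.09 ng/mL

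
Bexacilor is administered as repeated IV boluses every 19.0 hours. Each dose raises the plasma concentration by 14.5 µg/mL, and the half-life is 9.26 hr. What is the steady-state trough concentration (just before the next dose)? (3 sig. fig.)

4.61 µg/mL

k = ln 2 / 9.26 = 0.07485 hr⁻¹
Fraction remaining after one interval: e^(−kτ) = e^(−0.07485 × 19.0) = 0.2412
R = 1 / (1 − 0.2412) = 1.318
Css,max = 14.5 × 1.318 = 19.11 µg/mL
Css,min = Css,max × e^(−kτ) = 19.11 × 0.2412 ≈ 4.61 µg/mL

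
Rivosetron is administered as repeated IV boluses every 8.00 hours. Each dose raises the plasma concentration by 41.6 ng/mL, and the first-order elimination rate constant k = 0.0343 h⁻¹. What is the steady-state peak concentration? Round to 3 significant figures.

Fraction remaining after one interval: e^(−kτ) = e^(−0.03430 × 8.00) = 0.7600
R = 1 / (1 − 0.7600) = 4.167
Css,max = 41.6 × 4.167 ≈ 173 ng/mL

173 ng/mL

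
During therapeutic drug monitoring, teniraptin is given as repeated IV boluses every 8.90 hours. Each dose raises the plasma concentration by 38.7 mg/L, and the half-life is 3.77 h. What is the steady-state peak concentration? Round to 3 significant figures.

48.1 mg/L

k = ln 2 / 3.77 = 0.1839 h⁻¹
Fraction remaining after one interval: e^(−kτ) = e^(−0.1839 × 8.90) = 0.1947
R = 1 / (1 − 0.1947) = 1.242
Css,max = 38.7 × 1.242 ≈ 48.1 mg/L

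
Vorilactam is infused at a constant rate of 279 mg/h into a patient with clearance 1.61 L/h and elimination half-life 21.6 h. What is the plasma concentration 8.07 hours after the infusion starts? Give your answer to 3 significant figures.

39.5 µg/mL

Css = rate / CL = 279 / 1.61 = 173.3 µg/mL
k = ln 2 / 21.6 = 0.03209 h⁻¹
C(t) = Css (1 − e^(−kt)) = 173.3 × (1 − e^(−0.2590)) = 173.3 × 0.2282 ≈ 39.5 µg/mL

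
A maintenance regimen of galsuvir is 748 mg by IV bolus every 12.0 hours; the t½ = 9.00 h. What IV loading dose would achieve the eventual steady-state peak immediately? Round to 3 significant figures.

k = ln 2 / 9.00 = 0.07702 h⁻¹
Accumulation ratio R = 1 / (1 − e^(−kτ)) = 1 / (1 − e^(−0.07702×12.0)) = 1 / (1 − 0.3969) = 1.658
Loading dose = maintenance dose × R = 748 × 1.658 ≈ 1240 mg

1240 mg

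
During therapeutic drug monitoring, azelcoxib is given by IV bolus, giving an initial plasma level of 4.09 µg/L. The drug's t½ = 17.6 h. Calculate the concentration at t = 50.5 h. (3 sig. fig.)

0.560 µg/L

k = ln 2 / 17.6 = 0.03938 h⁻¹
50.5 h is 2.869 half-lives, so C = 4.09 × (1/2)^2.869 = 4.09 × 0.1369 ≈ 0.560 µg/L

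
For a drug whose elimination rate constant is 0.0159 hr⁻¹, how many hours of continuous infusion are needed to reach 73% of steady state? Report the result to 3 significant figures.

f = 1 − e^(−kt)  ⇒  t = −ln(1 − f) / k
t = −ln(1 − 0.73) / 0.01590 = 1.309 / 0.01590 ≈ 82.3 hours

82.3 hours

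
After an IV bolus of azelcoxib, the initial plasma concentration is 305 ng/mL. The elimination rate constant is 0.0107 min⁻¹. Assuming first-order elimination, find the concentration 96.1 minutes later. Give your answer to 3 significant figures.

C(t) = C₀ e^(−kt) = 305 × e^(−0.01070 × 96.1) = 305 × e^(−1.028) = 305 × 0.3576 ≈ 109 ng/mL

109 ng/mL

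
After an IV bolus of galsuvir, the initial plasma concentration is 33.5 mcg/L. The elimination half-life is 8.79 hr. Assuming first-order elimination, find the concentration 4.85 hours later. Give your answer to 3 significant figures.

k = ln 2 / 8.79 = 0.07886 hr⁻¹
4.85 hr is 0.5518 half-lives, so C = 33.5 × (1/2)^0.5518 = 33.5 × 0.6822 ≈ 22.9 mcg/L

22.9 mcg/L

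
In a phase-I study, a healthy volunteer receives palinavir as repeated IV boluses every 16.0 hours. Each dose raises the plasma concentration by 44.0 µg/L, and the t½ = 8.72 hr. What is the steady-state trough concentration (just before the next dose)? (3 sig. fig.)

17.1 µg/L

k = ln 2 / 8.72 = 0.07949 hr⁻¹
Fraction remaining after one interval: e^(−kτ) = e^(−0.07949 × 16.0) = 0.2803
R = 1 / (1 − 0.2803) = 1.390
Css,max = 44.0 × 1.390 = 61.14 µg/L
Css,min = Css,max × e^(−kτ) = 61.14 × 0.2803 ≈ 17.1 µg/L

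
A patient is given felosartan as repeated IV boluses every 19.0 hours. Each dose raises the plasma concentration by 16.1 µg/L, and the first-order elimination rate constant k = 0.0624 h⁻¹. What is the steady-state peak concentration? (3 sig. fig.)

Fraction remaining after one interval: e^(−kτ) = e^(−0.06240 × 19.0) = 0.3056
R = 1 / (1 − 0.3056) = 1.440
Css,max = 16.1 × 1.440 ≈ 23.2 µg/L

23.2 µg/L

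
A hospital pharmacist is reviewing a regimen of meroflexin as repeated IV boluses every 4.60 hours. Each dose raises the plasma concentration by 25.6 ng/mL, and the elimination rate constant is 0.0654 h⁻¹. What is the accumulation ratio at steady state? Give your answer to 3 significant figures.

3.85

Fraction remaining after one interval: e^(−kτ) = e^(−0.06540 × 4.60) = 0.7402
R = 1 / (1 − 0.7402) = 1 / 0.2598 ≈ 3.85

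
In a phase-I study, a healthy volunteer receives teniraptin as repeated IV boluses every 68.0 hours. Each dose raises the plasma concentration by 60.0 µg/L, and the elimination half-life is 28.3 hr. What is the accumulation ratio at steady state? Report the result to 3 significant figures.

k = ln 2 / 28.3 = 0.02449 hr⁻¹
Fraction remaining after one interval: e^(−kτ) = e^(−0.02449 × 68.0) = 0.1891
R = 1 / (1 − 0.1891) = 1 / 0.8109 ≈ 1.23

1.23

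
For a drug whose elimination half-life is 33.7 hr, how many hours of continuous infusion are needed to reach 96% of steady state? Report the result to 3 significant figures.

156 hours

k = ln 2 / 33.7 = 0.02057 hr⁻¹
f = 1 − e^(−kt)  ⇒  t = −ln(1 − f) / k
t = −ln(1 − 0.96) / 0.02057 = 3.219 / 0.02057 ≈ 156 hours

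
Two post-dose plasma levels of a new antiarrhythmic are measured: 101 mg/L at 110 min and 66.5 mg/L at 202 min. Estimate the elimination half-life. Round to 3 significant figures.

k = ln(C₁/C₂) / (t₂ − t₁) = ln(101/66.5) / (202 − 110)
  = 0.4179 / 92.00 = 0.004543 min⁻¹
t½ = ln 2 / k = ln 2 / 0.004543 ≈ 153 minutes

153 minutes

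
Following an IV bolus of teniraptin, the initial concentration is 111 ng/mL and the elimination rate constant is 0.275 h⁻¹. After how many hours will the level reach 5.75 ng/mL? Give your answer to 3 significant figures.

C(t) = C₀ e^(−kt)  ⇒  t = ln(C₀/C) / k
t = ln(111/5.75) / 0.2750 = 2.960 / 0.2750 ≈ 10.8 hours

10.8 hours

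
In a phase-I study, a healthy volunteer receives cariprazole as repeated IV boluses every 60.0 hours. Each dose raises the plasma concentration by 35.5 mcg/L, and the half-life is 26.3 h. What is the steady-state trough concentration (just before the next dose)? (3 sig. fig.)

9.19 mcg/L

k = ln 2 / 26.3 = 0.02636 h⁻¹
Fraction remaining after one interval: e^(−kτ) = e^(−0.02636 × 60.0) = 0.2057
R = 1 / (1 − 0.2057) = 1.259
Css,max = 35.5 × 1.259 = 44.69 mcg/L
Css,min = Css,max × e^(−kτ) = 44.69 × 0.2057 ≈ 9.19 mcg/L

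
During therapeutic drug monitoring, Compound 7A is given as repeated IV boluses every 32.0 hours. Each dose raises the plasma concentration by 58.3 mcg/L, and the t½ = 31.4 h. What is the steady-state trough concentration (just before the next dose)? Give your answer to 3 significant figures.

k = ln 2 / 31.4 = 0.02207 h⁻¹
Fraction remaining after one interval: e^(−kτ) = e^(−0.02207 × 32.0) = 0.4934
R = 1 / (1 − 0.4934) = 1.974
Css,max = 58.3 × 1.974 = 115.1 mcg/L
Css,min = Css,max × e^(−kτ) = 115.1 × 0.4934 ≈ 56.8 mcg/L

56.8 mcg/L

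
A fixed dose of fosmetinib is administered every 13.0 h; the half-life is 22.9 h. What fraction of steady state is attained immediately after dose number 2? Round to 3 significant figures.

0.545

k = ln 2 / 22.9 = 0.03027 h⁻¹
f_n = 1 − e^(−nkτ) = 1 − e^(−2 × 0.03027 × 13.0) = 1 − e^(−0.7870) = 1 − 0.4552 ≈ 0.545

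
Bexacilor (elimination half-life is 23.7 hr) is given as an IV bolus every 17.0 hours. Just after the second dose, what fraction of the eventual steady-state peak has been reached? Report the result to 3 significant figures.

0.630

k = ln 2 / 23.7 = 0.02925 hr⁻¹
f_n = 1 − e^(−nkτ) = 1 − e^(−2 × 0.02925 × 17.0) = 1 − e^(−0.9944) = 1 − 0.3699 ≈ 0.630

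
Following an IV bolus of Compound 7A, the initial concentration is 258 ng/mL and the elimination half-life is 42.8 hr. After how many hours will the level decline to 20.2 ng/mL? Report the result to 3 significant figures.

157 hours

k = ln 2 / 42.8 = 0.01620 hr⁻¹
C(t) = C₀ e^(−kt)  ⇒  t = ln(C₀/C) / k
t = ln(258/20.2) / 0.01620 = 2.547 / 0.01620 ≈ 157 hours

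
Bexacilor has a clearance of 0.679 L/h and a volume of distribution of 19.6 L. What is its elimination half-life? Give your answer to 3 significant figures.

20.0 hours

k = CL / V = 0.679 / 19.6 = 0.03464 h⁻¹
t½ = ln 2 / k = ln 2 / 0.03464 ≈ 20.0 hours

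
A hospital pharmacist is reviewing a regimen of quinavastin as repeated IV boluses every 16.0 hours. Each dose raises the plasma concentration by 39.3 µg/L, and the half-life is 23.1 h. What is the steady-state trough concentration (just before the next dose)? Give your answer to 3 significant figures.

k = ln 2 / 23.1 = 0.03001 h⁻¹
Fraction remaining after one interval: e^(−kτ) = e^(−0.03001 × 16.0) = 0.6187
R = 1 / (1 − 0.6187) = 2.623
Css,max = 39.3 × 2.623 = 103.1 µg/L
Css,min = Css,max × e^(−kτ) = 103.1 × 0.6187 ≈ 63.8 µg/L

63.8 µg/L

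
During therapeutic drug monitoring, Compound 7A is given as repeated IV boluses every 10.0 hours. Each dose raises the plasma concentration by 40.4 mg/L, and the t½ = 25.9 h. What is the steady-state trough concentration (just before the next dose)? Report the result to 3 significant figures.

k = ln 2 / 25.9 = 0.02676 h⁻¹
Fraction remaining after one interval: e^(−kτ) = e^(−0.02676 × 10.0) = 0.7652
R = 1 / (1 − 0.7652) = 4.259
Css,max = 40.4 × 4.259 = 172.1 mg/L
Css,min = Css,max × e^(−kτ) = 172.1 × 0.7652 ≈ 132 mg/L

132 mg/L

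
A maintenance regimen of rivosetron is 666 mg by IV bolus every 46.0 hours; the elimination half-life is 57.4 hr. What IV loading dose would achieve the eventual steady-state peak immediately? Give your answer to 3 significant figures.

1560 mg

k = ln 2 / 57.4 = 0.01208 hr⁻¹
Accumulation ratio R = 1 / (1 − e^(−kτ)) = 1 / (1 − e^(−0.01208×46.0)) = 1 / (1 − 0.5738) = 2.346
Loading dose = maintenance dose × R = 666 × 2.346 ≈ 1560 mg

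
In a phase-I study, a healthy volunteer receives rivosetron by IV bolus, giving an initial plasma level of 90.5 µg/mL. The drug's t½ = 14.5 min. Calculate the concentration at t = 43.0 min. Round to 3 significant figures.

11.6 µg/mL

k = ln 2 / 14.5 = 0.04780 min⁻¹
43.0 min is 2.966 half-lives, so C = 90.5 × (1/2)^2.966 = 90.5 × 0.1280 ≈ 11.6 µg/mL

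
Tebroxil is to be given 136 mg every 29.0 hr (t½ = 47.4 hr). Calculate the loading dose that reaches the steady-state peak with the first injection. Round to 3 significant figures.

393 mg

k = ln 2 / 47.4 = 0.01462 hr⁻¹
Accumulation ratio R = 1 / (1 − e^(−kτ)) = 1 / (1 − e^(−0.01462×29.0)) = 1 / (1 − 0.6544) = 2.893
Loading dose = maintenance dose × R = 136 × 2.893 ≈ 393 mg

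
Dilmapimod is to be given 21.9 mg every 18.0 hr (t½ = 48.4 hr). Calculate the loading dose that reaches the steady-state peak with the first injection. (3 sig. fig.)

96.4 mg

k = ln 2 / 48.4 = 0.01432 hr⁻¹
Accumulation ratio R = 1 / (1 − e^(−kτ)) = 1 / (1 − e^(−0.01432×18.0)) = 1 / (1 − 0.7728) = 4.401
Loading dose = maintenance dose × R = 21.9 × 4.401 ≈ 96.4 mg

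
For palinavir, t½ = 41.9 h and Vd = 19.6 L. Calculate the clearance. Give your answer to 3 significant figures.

k = ln 2 / t½ = ln 2 / 41.9 = 0.01654 h⁻¹
CL = k · V = 0.01654 × 19.6 ≈ 0.324 L/h

0.324 L/h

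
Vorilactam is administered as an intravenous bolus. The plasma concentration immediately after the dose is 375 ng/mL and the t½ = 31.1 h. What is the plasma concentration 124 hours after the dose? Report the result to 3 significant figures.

23.6 ng/mL

k = ln 2 / 31.1 = 0.02229 h⁻¹
C(t) = C₀ e^(−kt) = 375 × e^(−0.02229 × 124) = 375 × e^(−2.764) = 375 × 0.06306 ≈ 23.6 ng/mL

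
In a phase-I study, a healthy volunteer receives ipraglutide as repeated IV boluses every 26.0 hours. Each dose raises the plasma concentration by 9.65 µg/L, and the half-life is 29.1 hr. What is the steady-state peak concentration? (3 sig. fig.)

k = ln 2 / 29.1 = 0.02382 hr⁻¹
Fraction remaining after one interval: e^(−kτ) = e^(−0.02382 × 26.0) = 0.5383
R = 1 / (1 − 0.5383) = 2.166
Css,max = 9.65 × 2.166 ≈ 20.9 µg/L

20.9 µg/L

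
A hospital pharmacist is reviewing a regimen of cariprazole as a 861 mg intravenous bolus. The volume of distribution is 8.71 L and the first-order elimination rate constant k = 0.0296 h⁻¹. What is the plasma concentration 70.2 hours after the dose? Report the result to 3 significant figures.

C₀ = dose / V = 861 / 8.71 = 98.85 µg/mL
C(t) = C₀ e^(−kt) = 98.85 × e^(−0.02960 × 70.2) = 98.85 × e^(−2.078) = 98.85 × 0.1252 ≈ 12.4 µg/mL

12.4 µg/mL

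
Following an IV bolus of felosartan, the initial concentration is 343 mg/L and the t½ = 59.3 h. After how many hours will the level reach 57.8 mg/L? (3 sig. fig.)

152 hours

k = ln 2 / 59.3 = 0.01169 h⁻¹
C(t) = C₀ e^(−kt)  ⇒  t = ln(C₀/C) / k
t = ln(343/57.8) / 0.01169 = 1.781 / 0.01169 ≈ 152 hours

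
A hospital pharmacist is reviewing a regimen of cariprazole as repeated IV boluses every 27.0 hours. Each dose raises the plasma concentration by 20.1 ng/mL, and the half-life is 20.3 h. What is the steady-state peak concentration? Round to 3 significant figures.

33.4 ng/mL

k = ln 2 / 20.3 = 0.03415 h⁻¹
Fraction remaining after one interval: e^(−kτ) = e^(−0.03415 × 27.0) = 0.3978
R = 1 / (1 − 0.3978) = 1.660
Css,max = 20.1 × 1.660 ≈ 33.4 ng/mL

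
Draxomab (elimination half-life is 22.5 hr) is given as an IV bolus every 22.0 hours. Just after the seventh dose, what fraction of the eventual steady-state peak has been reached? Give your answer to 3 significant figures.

0.991

k = ln 2 / 22.5 = 0.03081 hr⁻¹
f_n = 1 − e^(−nkτ) = 1 − e^(−7 × 0.03081 × 22.0) = 1 − e^(−4.744) = 1 − 0.008702 ≈ 0.991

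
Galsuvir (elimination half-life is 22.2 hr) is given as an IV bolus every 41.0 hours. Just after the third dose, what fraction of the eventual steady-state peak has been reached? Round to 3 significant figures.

k = ln 2 / 22.2 = 0.03122 hr⁻¹
f_n = 1 − e^(−nkτ) = 1 − e^(−3 × 0.03122 × 41.0) = 1 − e^(−3.840) = 1 − 0.02148 ≈ 0.979

0.979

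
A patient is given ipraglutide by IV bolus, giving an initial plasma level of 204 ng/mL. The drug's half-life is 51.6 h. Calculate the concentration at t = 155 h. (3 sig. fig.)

k = ln 2 / 51.6 = 0.01343 h⁻¹
C(t) = C₀ e^(−kt) = 204 × e^(−0.01343 × 155) = 204 × e^(−2.082) = 204 × 0.1247 ≈ 25.4 ng/mL

25.4 ng/mL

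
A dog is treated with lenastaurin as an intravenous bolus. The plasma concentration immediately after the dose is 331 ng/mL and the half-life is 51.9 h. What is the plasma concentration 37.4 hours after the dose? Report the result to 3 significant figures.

k = ln 2 / 51.9 = 0.01336 h⁻¹
37.4 h is 0.7206 half-lives, so C = 331 × (1/2)^0.7206 = 331 × 0.6068 ≈ 201 ng/mL

201 ng/mL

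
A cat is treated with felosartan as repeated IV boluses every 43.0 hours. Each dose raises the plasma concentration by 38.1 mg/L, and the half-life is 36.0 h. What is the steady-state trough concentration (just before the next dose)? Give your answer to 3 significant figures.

29.6 mg/L

k = ln 2 / 36.0 = 0.01925 h⁻¹
Fraction remaining after one interval: e^(−kτ) = e^(−0.01925 × 43.0) = 0.4370
R = 1 / (1 − 0.4370) = 1.776
Css,max = 38.1 × 1.776 = 67.67 mg/L
Css,min = Css,max × e^(−kτ) = 67.67 × 0.4370 ≈ 29.6 mg/L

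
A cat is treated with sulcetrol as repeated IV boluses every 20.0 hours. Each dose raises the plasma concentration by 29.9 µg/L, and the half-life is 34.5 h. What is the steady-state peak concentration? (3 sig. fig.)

k = ln 2 / 34.5 = 0.02009 h⁻¹
Fraction remaining after one interval: e^(−kτ) = e^(−0.02009 × 20.0) = 0.6691
R = 1 / (1 − 0.6691) = 3.022
Css,max = 29.9 × 3.022 ≈ 90.4 µg/L

90.4 µg/L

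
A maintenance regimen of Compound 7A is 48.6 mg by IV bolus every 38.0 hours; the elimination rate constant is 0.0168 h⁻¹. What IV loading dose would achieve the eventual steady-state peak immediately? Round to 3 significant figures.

Accumulation ratio R = 1 / (1 − e^(−kτ)) = 1 / (1 − e^(−0.01680×38.0)) = 1 / (1 − 0.5281) = 2.119
Loading dose = maintenance dose × R = 48.6 × 2.119 ≈ 103 mg

103 mg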